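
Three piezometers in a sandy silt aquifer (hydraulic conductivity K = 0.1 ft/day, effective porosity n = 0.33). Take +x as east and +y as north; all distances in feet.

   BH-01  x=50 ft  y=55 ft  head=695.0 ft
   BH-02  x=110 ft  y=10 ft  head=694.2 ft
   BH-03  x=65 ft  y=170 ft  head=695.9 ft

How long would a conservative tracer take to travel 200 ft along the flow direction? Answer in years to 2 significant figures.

160 years

With h = a·x + b·y + c and BH-01 as origin, the differences give:
  60·a + (-45)·b = -0.8
  15·a + 115·b = +0.9
Eliminate b (×115 and ×(-45), subtract): 7575·a = -51.50 → a = ∂h/∂x = -0.006799
Back-substitute: b = ∂h/∂y = +0.008713.
|∇h| = √(-0.006799² + 0.008713²) = 0.01105
Seepage velocity v = K·i/n = 0.1 × 0.01105 / 0.33 = 0.003348 ft/day.
t = 200 / 0.003348 = 5.974e+04 days = 164 years.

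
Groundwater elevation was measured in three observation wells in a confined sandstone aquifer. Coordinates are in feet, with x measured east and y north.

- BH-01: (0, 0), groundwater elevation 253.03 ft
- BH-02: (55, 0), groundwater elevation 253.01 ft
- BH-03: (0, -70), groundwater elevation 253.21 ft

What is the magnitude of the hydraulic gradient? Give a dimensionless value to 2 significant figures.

∂h/∂x = (253.01 − 253.03) / (55 − 0) = -0.0003636
∂h/∂y = (253.21 − 253.03) / (-70 − 0) = -0.002571
|∇h| = √(-0.0003636² + -0.002571²) = 0.002597

0.0026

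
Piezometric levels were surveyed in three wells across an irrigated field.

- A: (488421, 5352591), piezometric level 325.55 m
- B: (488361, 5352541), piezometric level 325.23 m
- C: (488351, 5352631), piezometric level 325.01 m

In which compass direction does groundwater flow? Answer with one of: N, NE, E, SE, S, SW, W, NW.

W

Taking A as reference: B−A = (-60, -50, -0.32); C−A = (-70, 40, -0.54).
Solve a·Δx + b·Δy = Δh: det = (-60)·40 − (-70)·(-50) = -5900.
∂h/∂x = [(-0.32)·40 − (-0.54)·(-50)] / -5900 = +0.006746
∂h/∂y = [(-60)·(-0.54) − (-70)·(-0.32)] / -5900 = -0.001695
Flow = −∇h = (-0.006746 east, +0.001695 north), which points west.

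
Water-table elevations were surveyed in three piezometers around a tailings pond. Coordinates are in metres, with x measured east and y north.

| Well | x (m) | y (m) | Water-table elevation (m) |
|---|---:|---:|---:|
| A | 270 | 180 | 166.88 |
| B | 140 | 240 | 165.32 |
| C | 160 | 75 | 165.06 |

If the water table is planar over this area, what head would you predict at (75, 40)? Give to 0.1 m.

With h = a·x + b·y + c and A as origin, the differences give:
  (-130)·a + 60·b = -1.56
  (-110)·a + (-105)·b = -1.82
Eliminate b (×(-105) and ×60, subtract): 20250·a = 273.000 → a = ∂h/∂x = +0.01348
Back-substitute: b = ∂h/∂y = +0.003210.
h(75, 40) = 166.88 + (+0.01348)·(-195) + (+0.003210)·(-140) = 166.88 -2.629 -0.449 = 163.802 m.

163.8 m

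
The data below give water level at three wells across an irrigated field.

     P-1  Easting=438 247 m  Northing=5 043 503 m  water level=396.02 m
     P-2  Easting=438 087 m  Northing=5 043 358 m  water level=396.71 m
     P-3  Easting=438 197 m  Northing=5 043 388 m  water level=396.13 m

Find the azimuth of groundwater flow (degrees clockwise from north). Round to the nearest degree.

105°

Differences from P-1: to P-2 (Δx, Δy, Δh) = (-160, -145, +0.69); to P-3 = (-50, -115, +0.11).
Determinant of the coordinate differences = (-160)·(-115) − (-50)·(-145) = 11150.
∂h/∂x = [(+0.69)·(-115) − (+0.11)·(-145)] / 11150 = -0.005686
∂h/∂y = [(-160)·(+0.11) − (-50)·(+0.69)] / 11150 = +0.001516
Flow direction (−∇h) has components (+0.005686 E, -0.001516 N).
Azimuth = atan2(E, N) = atan2(+0.005686, -0.001516) = 104.9° ≈ 105°.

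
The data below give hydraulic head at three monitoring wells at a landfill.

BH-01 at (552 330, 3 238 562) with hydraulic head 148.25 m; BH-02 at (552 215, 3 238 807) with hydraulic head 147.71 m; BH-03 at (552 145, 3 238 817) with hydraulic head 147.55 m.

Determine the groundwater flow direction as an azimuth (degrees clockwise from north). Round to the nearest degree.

Differences from BH-01: to BH-02 (Δx, Δy, Δh) = (-115, 245, -0.54); to BH-03 = (-185, 255, -0.70).
Solve a·Δx + b·Δy = Δh: det = (-115)·255 − (-185)·245 = 16000.
∂h/∂x = [(-0.54)·255 − (-0.70)·245] / 16000 = +0.002112
∂h/∂y = [(-115)·(-0.70) − (-185)·(-0.54)] / 16000 = -0.001212
Flow direction (−∇h) has components (-0.002112 E, +0.001212 N).
Azimuth = atan2(E, N) = atan2(-0.002112, +0.001212) = 299.9° ≈ 300°.

300°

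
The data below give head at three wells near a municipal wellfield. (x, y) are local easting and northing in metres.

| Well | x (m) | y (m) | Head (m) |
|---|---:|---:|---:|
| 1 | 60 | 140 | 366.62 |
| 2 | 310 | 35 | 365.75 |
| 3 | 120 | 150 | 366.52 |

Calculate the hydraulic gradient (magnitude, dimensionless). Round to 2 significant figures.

0.0038

With h = a·x + b·y + c and 1 as origin, the differences give:
  250·a + (-105)·b = -0.87
  60·a + 10·b = -0.10
Eliminate b (×10 and ×(-105), subtract): 8800·a = -19.200 → a = ∂h/∂x = -0.002182
Back-substitute: b = ∂h/∂y = +0.003091.
|∇h| = √(-0.002182² + 0.003091²) = 0.003784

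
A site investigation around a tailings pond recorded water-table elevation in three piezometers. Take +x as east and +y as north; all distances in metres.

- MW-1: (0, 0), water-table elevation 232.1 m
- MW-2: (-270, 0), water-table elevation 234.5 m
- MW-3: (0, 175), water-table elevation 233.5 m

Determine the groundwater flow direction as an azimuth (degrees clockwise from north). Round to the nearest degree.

132°

∂h/∂x = (234.5 − 232.1) / (-270 − 0) = -0.008889
∂h/∂y = (233.5 − 232.1) / (175 − 0) = +0.008000
Flow direction (−∇h) has components (+0.008889 E, -0.008000 N).
Azimuth = atan2(E, N) = atan2(+0.008889, -0.008000) = 132.0° ≈ 132°.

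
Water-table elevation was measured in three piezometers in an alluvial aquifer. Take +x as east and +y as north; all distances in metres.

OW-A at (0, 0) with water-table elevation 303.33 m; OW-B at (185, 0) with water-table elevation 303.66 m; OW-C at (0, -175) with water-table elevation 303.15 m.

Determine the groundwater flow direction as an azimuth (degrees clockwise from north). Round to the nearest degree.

∂h/∂x = (303.66 − 303.33) / (185 − 0) = +0.001784
∂h/∂y = (303.15 − 303.33) / (-175 − 0) = +0.001029
Flow direction (−∇h) has components (-0.001784 E, -0.001029 N).
Azimuth = atan2(E, N) = atan2(-0.001784, -0.001029) = 240.0° ≈ 240°.

240°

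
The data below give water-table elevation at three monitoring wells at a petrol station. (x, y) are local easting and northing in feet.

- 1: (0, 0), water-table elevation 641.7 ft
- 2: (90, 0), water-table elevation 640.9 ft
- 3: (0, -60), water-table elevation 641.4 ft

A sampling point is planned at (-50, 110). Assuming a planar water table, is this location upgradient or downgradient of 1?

upgradient

∂h/∂x = (640.9 − 641.7) / (90 − 0) = -0.008889
∂h/∂y = (641.4 − 641.7) / (-60 − 0) = +0.005000
Head at (-50, 110) = 641.7 + (-0.008889)·(-50) + (+0.005000)·(110) = 642.69 ft.
That is higher than the 641.7 ft at 1, so the point is upgradient.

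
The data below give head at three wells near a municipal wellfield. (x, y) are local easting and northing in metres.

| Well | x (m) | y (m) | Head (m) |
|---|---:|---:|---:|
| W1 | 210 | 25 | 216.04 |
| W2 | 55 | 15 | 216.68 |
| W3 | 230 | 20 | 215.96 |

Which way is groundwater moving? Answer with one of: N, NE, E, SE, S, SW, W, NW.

E

With h = a·x + b·y + c and W1 as origin, the differences give:
  (-155)·a + (-10)·b = +0.64
  20·a + (-5)·b = -0.08
Eliminate b (×(-5) and ×(-10), subtract): 975·a = -4.000 → a = ∂h/∂x = -0.004103
Back-substitute: b = ∂h/∂y = -0.0004103.
Flow = −∇h = (+0.004103 east, +0.0004103 north), which points east.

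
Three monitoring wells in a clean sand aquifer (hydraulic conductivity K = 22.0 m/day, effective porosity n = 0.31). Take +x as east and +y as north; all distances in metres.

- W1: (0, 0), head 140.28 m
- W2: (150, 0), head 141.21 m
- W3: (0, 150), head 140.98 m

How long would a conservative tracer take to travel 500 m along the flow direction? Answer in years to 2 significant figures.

2.5 years

∂h/∂x = (141.21 − 140.28) / (150 − 0) = +0.006200
∂h/∂y = (140.98 − 140.28) / (150 − 0) = +0.004667
|∇h| = √(0.006200² + 0.004667²) = 0.00776
Seepage velocity v = K·i/n = 22.0 × 0.00776 / 0.31 = 0.5507 m/day.
t = 500 / 0.5507 = 907.9 days = 2.49 years.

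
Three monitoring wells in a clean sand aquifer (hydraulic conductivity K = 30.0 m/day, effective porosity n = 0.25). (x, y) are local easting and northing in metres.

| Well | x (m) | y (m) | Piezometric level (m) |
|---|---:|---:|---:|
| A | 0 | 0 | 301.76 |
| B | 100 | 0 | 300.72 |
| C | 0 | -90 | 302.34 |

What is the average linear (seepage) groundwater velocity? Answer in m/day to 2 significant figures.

1.5 m/day

∂h/∂x = (300.72 − 301.76) / (100 − 0) = -0.01040
∂h/∂y = (302.34 − 301.76) / (-90 − 0) = -0.006444
|∇h| = √(-0.01040² + -0.006444²) = 0.01223
Seepage velocity v = K·i/n = 30.0 × 0.01223 / 0.25 = 1.468 m/day.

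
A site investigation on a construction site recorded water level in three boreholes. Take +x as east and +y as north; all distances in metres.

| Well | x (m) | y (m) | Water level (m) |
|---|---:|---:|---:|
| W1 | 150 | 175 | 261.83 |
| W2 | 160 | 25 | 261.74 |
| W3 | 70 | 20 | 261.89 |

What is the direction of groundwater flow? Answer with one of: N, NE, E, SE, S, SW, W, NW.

Taking W1 as reference: W2−W1 = (10, -150, -0.09); W3−W1 = (-80, -155, +0.06).
Solve a·Δx + b·Δy = Δh: det = 10·(-155) − (-80)·(-150) = -13550.
∂h/∂x = [(-0.09)·(-155) − (+0.06)·(-150)] / -13550 = -0.001694
∂h/∂y = [10·(+0.06) − (-80)·(-0.09)] / -13550 = +0.0004871
Flow = −∇h = (+0.001694 east, -0.0004871 north), which points east.

E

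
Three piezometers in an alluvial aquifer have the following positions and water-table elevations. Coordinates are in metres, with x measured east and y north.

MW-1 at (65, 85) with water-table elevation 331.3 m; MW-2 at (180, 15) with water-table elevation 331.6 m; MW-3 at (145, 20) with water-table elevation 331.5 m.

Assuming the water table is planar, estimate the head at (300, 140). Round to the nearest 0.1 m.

Three-point gradient (reference MW-1): Δ to MW-2 = (115, -70, +0.3), Δ to MW-3 = (80, -65, +0.2).
∂h/∂x = +0.002933, ∂h/∂y = +0.0005333 (det = -1875).
h(300, 140) = 331.3 + (+0.002933)·(235) + (+0.0005333)·(55) = 331.3 +0.689 +0.029 = 332.019 m.

332.0 m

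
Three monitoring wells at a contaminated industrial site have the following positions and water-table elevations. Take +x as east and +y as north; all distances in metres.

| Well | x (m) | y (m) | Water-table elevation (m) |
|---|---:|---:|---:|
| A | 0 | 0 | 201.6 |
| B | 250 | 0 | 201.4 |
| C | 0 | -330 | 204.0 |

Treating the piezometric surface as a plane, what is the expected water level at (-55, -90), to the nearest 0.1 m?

∂h/∂x = (201.4 − 201.6) / (250 − 0) = -0.0008000
∂h/∂y = (204.0 − 201.6) / (-330 − 0) = -0.007273
h(-55, -90) = 201.6 + (-0.0008000)·(-55) + (-0.007273)·(-90) = 201.6 +0.044 +0.655 = 202.299 m.

202.3 m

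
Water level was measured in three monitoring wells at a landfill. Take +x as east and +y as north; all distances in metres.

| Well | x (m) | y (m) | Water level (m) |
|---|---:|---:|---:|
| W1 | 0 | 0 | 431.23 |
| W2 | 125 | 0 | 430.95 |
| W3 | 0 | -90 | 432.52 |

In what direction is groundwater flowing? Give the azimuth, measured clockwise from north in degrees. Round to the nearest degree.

009°

∂h/∂x = (430.95 − 431.23) / (125 − 0) = -0.002240
∂h/∂y = (432.52 − 431.23) / (-90 − 0) = -0.01433
Flow direction (−∇h) has components (+0.002240 E, +0.01433 N).
Azimuth = atan2(E, N) = atan2(+0.002240, +0.01433) = 8.9° ≈ 009°.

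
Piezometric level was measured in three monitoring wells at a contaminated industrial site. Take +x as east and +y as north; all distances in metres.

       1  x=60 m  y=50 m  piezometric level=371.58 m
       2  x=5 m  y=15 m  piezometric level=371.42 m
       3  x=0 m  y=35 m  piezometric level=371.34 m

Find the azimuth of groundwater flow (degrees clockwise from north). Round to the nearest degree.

Differences from 1: to 2 (Δx, Δy, Δh) = (-55, -35, -0.16); to 3 = (-60, -15, -0.24).
Determinant of the coordinate differences = (-55)·(-15) − (-60)·(-35) = -1275.
∂h/∂x = [(-0.16)·(-15) − (-0.24)·(-35)] / -1275 = +0.004706
∂h/∂y = [(-55)·(-0.24) − (-60)·(-0.16)] / -1275 = -0.002824
Flow direction (−∇h) has components (-0.004706 E, +0.002824 N).
Azimuth = atan2(E, N) = atan2(-0.004706, +0.002824) = 301.0° ≈ 301°.

301°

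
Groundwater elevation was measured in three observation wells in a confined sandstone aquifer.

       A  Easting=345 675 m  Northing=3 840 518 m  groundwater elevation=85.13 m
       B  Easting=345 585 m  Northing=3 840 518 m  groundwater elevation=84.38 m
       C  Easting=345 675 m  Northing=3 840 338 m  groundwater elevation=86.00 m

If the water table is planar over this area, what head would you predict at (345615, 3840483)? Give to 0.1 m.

∂h/∂x = (84.38 − 85.13) / (345585 − 345675) = +0.008333
∂h/∂y = (86.00 − 85.13) / (3840338 − 3840518) = -0.004833
h(345615, 3840483) = 85.13 + (+0.008333)·(-60) + (-0.004833)·(-35) = 85.13 -0.500 +0.169 = 84.799 m.

84.8 m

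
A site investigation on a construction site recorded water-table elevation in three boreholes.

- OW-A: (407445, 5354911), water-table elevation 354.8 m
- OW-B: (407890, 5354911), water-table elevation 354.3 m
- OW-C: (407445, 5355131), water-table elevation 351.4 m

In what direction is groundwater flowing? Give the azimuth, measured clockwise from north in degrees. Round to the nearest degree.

004°

∂h/∂x = (354.3 − 354.8) / (407890 − 407445) = -0.001124
∂h/∂y = (351.4 − 354.8) / (5355131 − 5354911) = -0.01545
Flow direction (−∇h) has components (+0.001124 E, +0.01545 N).
Azimuth = atan2(E, N) = atan2(+0.001124, +0.01545) = 4.2° ≈ 004°.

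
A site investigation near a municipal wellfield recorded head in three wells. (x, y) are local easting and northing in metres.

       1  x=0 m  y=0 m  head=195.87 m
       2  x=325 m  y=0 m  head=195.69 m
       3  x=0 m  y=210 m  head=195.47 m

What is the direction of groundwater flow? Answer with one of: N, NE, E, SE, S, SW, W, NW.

∂h/∂x = (195.69 − 195.87) / (325 − 0) = -0.0005538
∂h/∂y = (195.47 − 195.87) / (210 − 0) = -0.001905
Flow = −∇h = (+0.0005538 east, +0.001905 north), which points north.

N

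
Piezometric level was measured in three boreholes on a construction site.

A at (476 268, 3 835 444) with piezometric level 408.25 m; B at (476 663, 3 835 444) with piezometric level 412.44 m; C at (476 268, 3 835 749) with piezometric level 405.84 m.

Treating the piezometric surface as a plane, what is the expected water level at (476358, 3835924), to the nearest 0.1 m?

∂h/∂x = (412.44 − 408.25) / (476663 − 476268) = +0.01061
∂h/∂y = (405.84 − 408.25) / (3835749 − 3835444) = -0.007902
h(476358, 3835924) = 408.25 + (+0.01061)·(90) + (-0.007902)·(480) = 408.25 +0.955 -3.793 = 405.412 m.

405.4 m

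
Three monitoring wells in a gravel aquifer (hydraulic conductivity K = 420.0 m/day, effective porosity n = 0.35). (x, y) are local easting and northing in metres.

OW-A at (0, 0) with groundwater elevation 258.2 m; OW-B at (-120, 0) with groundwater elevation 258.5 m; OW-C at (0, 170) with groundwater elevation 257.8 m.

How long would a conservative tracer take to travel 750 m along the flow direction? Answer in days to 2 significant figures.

∂h/∂x = (258.5 − 258.2) / (-120 − 0) = -0.002500
∂h/∂y = (257.8 − 258.2) / (170 − 0) = -0.002353
|∇h| = √(-0.002500² + -0.002353²) = 0.003433
Seepage velocity v = K·i/n = 420.0 × 0.003433 / 0.35 = 4.12 m/day.
t = 750 / 4.12 = 182 days.

180 days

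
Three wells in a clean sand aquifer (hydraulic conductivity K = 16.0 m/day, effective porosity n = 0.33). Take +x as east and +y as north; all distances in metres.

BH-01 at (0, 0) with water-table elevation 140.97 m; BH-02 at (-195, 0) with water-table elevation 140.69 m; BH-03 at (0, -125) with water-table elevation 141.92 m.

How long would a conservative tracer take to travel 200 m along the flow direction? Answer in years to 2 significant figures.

1.5 years

∂h/∂x = (140.69 − 140.97) / (-195 − 0) = +0.001436
∂h/∂y = (141.92 − 140.97) / (-125 − 0) = -0.007600
|∇h| = √(0.001436² + -0.007600²) = 0.007734
Seepage velocity v = K·i/n = 16.0 × 0.007734 / 0.33 = 0.375 m/day.
t = 200 / 0.375 = 533.3 days = 1.46 years.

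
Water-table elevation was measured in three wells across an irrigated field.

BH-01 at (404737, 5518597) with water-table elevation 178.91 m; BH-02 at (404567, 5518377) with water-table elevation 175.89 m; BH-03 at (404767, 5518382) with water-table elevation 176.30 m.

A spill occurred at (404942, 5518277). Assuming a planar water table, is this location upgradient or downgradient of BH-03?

Differences from BH-01: to BH-02 (Δx, Δy, Δh) = (-170, -220, -3.02); to BH-03 = (30, -215, -2.61).
Solve a·Δx + b·Δy = Δh: det = (-170)·(-215) − 30·(-220) = 43150.
∂h/∂x = [(-3.02)·(-215) − (-2.61)·(-220)] / 43150 = +0.001740
∂h/∂y = [(-170)·(-2.61) − 30·(-3.02)] / 43150 = +0.01238
Head at (404942, 5518277) = 178.91 + (+0.001740)·(205) + (+0.01238)·(-320) = 175.30 m.
That is lower than the 176.30 m at BH-03, so the point is downgradient.

downgradient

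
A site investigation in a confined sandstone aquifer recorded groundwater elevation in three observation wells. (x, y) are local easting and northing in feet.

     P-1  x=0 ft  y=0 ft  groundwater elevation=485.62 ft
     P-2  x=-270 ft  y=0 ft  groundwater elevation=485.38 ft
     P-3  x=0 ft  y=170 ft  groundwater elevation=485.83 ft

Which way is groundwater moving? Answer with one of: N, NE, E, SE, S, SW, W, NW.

∂h/∂x = (485.38 − 485.62) / (-270 − 0) = +0.0008889
∂h/∂y = (485.83 − 485.62) / (170 − 0) = +0.001235
Flow = −∇h = (-0.0008889 east, -0.001235 north), which points southwest.

SW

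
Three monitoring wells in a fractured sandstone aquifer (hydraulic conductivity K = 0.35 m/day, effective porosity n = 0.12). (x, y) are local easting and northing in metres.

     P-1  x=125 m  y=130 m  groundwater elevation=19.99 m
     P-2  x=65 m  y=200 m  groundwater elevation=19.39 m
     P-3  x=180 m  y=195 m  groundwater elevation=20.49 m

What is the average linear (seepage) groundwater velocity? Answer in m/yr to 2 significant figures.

With h = a·x + b·y + c and P-1 as origin, the differences give:
  (-60)·a + 70·b = -0.60
  55·a + 65·b = +0.50
Eliminate b (×65 and ×70, subtract): -7750·a = -74.000 → a = ∂h/∂x = +0.009548
Back-substitute: b = ∂h/∂y = -0.0003871.
|∇h| = √(0.009548² + -0.0003871²) = 0.009556
Seepage velocity v = K·i/n = 0.35 × 0.009556 / 0.12 = 0.02787 m/day = 10.18 m/yr.

10 m/yr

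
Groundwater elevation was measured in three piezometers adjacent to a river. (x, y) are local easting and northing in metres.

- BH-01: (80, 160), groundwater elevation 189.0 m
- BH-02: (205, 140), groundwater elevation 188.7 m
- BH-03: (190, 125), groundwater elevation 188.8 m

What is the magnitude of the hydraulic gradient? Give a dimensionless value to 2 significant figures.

0.0047

Differences from BH-01: to BH-02 (Δx, Δy, Δh) = (125, -20, -0.3); to BH-03 = (110, -35, -0.2).
Solve a·Δx + b·Δy = Δh: det = 125·(-35) − 110·(-20) = -2175.
∂h/∂x = [(-0.3)·(-35) − (-0.2)·(-20)] / -2175 = -0.002989
∂h/∂y = [125·(-0.2) − 110·(-0.3)] / -2175 = -0.003678
|∇h| = √(-0.002989² + -0.003678²) = 0.004739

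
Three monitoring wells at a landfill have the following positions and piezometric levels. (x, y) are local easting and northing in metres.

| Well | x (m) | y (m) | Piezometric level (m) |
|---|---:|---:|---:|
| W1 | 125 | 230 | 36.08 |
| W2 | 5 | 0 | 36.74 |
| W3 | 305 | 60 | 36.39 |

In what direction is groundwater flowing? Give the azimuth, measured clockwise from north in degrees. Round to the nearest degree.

015°

Three-point gradient (reference W1): Δ to W2 = (-120, -230, +0.66), Δ to W3 = (180, -170, +0.31).
∂h/∂x = -0.0006618, ∂h/∂y = -0.002524 (det = 61800).
Flow direction (−∇h) has components (+0.0006618 E, +0.002524 N).
Azimuth = atan2(E, N) = atan2(+0.0006618, +0.002524) = 14.7° ≈ 015°.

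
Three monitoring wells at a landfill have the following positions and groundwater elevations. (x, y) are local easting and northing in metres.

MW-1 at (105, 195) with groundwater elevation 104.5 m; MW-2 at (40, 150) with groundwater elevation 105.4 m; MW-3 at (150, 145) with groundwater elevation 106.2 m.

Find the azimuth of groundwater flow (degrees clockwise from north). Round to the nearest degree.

Three-point gradient (reference MW-1): Δ to MW-2 = (-65, -45, +0.9), Δ to MW-3 = (45, -50, +1.7).
∂h/∂x = +0.005972, ∂h/∂y = -0.02863 (det = 5275).
Flow direction (−∇h) has components (-0.005972 E, +0.02863 N).
Azimuth = atan2(E, N) = atan2(-0.005972, +0.02863) = 348.2° ≈ 348°.

348°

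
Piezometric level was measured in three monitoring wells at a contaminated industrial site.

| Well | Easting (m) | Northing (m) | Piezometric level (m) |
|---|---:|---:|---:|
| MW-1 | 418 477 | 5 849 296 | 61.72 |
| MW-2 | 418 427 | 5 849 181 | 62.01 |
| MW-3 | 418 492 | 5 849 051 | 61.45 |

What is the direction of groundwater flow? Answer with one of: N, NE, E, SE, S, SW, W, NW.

E

With h = a·x + b·y + c and MW-1 as origin, the differences give:
  (-50)·a + (-115)·b = +0.29
  15·a + (-245)·b = -0.27
Eliminate b (×(-245) and ×(-115), subtract): 13975·a = -102.100 → a = ∂h/∂x = -0.007306
Back-substitute: b = ∂h/∂y = +0.0006547.
Flow = −∇h = (+0.007306 east, -0.0006547 north), which points east.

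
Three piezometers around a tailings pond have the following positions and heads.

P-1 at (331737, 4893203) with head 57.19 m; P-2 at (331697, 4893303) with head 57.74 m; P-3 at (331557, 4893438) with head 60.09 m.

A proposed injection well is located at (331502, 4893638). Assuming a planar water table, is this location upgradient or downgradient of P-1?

Differences from P-1: to P-2 (Δx, Δy, Δh) = (-40, 100, +0.55); to P-3 = (-180, 235, +2.90).
Solve a·Δx + b·Δy = Δh: det = (-40)·235 − (-180)·100 = 8600.
∂h/∂x = [(+0.55)·235 − (+2.90)·100] / 8600 = -0.01869
∂h/∂y = [(-40)·(+2.90) − (-180)·(+0.55)] / 8600 = -0.001977
Head at (331502, 4893638) = 57.19 + (-0.01869)·(-235) + (-0.001977)·(435) = 60.72 m.
That is higher than the 57.19 m at P-1, so the point is upgradient.

upgradient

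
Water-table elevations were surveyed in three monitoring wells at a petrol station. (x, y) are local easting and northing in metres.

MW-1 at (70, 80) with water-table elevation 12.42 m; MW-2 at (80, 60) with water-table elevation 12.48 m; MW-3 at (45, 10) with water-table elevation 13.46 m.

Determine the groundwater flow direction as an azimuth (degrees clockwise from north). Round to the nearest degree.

054°

Taking MW-1 as reference: MW-2−MW-1 = (10, -20, +0.06); MW-3−MW-1 = (-25, -70, +1.04).
Determinant of the coordinate differences = 10·(-70) − (-25)·(-20) = -1200.
∂h/∂x = [(+0.06)·(-70) − (+1.04)·(-20)] / -1200 = -0.01383
∂h/∂y = [10·(+1.04) − (-25)·(+0.06)] / -1200 = -0.009917
Flow direction (−∇h) has components (+0.01383 E, +0.009917 N).
Azimuth = atan2(E, N) = atan2(+0.01383, +0.009917) = 54.4° ≈ 054°.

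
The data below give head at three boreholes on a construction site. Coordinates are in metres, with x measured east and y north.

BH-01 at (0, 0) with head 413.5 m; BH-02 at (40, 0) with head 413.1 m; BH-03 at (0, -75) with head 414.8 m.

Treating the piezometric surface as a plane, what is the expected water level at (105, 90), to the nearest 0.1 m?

410.9 m

∂h/∂x = (413.1 − 413.5) / (40 − 0) = -0.010000
∂h/∂y = (414.8 − 413.5) / (-75 − 0) = -0.01733
h(105, 90) = 413.5 + (-0.010000)·(105) + (-0.01733)·(90) = 413.5 -1.050 -1.560 = 410.890 m.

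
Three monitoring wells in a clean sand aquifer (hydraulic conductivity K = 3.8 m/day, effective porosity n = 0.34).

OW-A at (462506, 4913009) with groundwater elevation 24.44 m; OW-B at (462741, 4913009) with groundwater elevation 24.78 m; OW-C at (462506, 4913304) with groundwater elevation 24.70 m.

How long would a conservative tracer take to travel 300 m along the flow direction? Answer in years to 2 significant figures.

∂h/∂x = (24.78 − 24.44) / (462741 − 462506) = +0.001447
∂h/∂y = (24.70 − 24.44) / (4913304 − 4913009) = +0.0008814
|∇h| = √(0.001447² + 0.0008814²) = 0.001694
Seepage velocity v = K·i/n = 3.8 × 0.001694 / 0.34 = 0.01893 m/day.
t = 300 / 0.01893 = 1.585e+04 days = 43.4 years.

43 years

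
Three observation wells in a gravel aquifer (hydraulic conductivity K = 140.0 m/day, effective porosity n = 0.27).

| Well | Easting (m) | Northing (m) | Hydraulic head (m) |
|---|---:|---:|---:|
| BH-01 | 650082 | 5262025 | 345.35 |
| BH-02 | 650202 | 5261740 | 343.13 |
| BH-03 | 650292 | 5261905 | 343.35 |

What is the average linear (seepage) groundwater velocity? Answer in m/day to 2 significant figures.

4.3 m/day

Taking BH-01 as reference: BH-02−BH-01 = (120, -285, -2.22); BH-03−BH-01 = (210, -120, -2.00).
Determinant of the coordinate differences = 120·(-120) − 210·(-285) = 45450.
∂h/∂x = [(-2.22)·(-120) − (-2.00)·(-285)] / 45450 = -0.006680
∂h/∂y = [120·(-2.00) − 210·(-2.22)] / 45450 = +0.004977
|∇h| = √(-0.006680² + 0.004977²) = 0.00833
Seepage velocity v = K·i/n = 140.0 × 0.00833 / 0.27 = 4.319 m/day.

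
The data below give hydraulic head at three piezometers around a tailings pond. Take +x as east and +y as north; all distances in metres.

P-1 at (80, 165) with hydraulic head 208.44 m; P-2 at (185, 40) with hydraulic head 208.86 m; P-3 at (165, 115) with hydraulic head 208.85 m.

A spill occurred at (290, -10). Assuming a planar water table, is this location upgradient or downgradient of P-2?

upgradient

With h = a·x + b·y + c and P-1 as origin, the differences give:
  105·a + (-125)·b = +0.42
  85·a + (-50)·b = +0.41
Eliminate b (×(-50) and ×(-125), subtract): 5375·a = 30.250 → a = ∂h/∂x = +0.005628
Back-substitute: b = ∂h/∂y = +0.001367.
Head at (290, -10) = 208.44 + (+0.005628)·(210) + (+0.001367)·(-175) = 209.38 m.
That is higher than the 208.86 m at P-2, so the point is upgradient.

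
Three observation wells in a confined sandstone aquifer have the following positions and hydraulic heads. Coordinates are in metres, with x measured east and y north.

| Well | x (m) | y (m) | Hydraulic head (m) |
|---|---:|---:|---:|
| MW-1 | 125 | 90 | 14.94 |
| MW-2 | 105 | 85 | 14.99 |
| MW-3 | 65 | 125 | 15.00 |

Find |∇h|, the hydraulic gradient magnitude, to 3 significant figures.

0.00273

Taking MW-1 as reference: MW-2−MW-1 = (-20, -5, +0.05); MW-3−MW-1 = (-60, 35, +0.06).
Solve a·Δx + b·Δy = Δh: det = (-20)·35 − (-60)·(-5) = -1000.
∂h/∂x = [(+0.05)·35 − (+0.06)·(-5)] / -1000 = -0.002050
∂h/∂y = [(-20)·(+0.06) − (-60)·(+0.05)] / -1000 = -0.001800
|∇h| = √(-0.002050² + -0.001800²) = 0.002728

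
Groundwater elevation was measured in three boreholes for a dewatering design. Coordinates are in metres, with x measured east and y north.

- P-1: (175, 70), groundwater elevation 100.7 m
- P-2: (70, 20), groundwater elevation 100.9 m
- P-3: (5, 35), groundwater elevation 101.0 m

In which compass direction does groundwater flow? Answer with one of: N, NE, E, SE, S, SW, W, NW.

With h = a·x + b·y + c and P-1 as origin, the differences give:
  (-105)·a + (-50)·b = +0.2
  (-170)·a + (-35)·b = +0.3
Eliminate b (×(-35) and ×(-50), subtract): -4825·a = 8.00 → a = ∂h/∂x = -0.001658
Back-substitute: b = ∂h/∂y = -0.0005181.
Flow = −∇h = (+0.001658 east, +0.0005181 north), which points east.

E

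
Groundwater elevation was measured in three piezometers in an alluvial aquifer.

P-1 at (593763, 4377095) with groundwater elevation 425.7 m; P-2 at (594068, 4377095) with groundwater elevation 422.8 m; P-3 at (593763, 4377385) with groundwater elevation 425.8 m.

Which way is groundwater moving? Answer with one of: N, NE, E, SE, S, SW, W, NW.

E

∂h/∂x = (422.8 − 425.7) / (594068 − 593763) = -0.009508
∂h/∂y = (425.8 − 425.7) / (4377385 − 4377095) = +0.0003448
Flow = −∇h = (+0.009508 east, -0.0003448 north), which points east.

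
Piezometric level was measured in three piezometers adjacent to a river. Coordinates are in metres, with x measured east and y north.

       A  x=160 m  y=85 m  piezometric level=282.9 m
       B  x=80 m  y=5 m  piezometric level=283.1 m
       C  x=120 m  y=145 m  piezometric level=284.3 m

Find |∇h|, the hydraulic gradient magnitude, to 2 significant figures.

0.020

Differences from A: to B (Δx, Δy, Δh) = (-80, -80, +0.2); to C = (-40, 60, +1.4).
Determinant of the coordinate differences = (-80)·60 − (-40)·(-80) = -8000.
∂h/∂x = [(+0.2)·60 − (+1.4)·(-80)] / -8000 = -0.01550
∂h/∂y = [(-80)·(+1.4) − (-40)·(+0.2)] / -8000 = +0.01300
|∇h| = √(-0.01550² + 0.01300²) = 0.02023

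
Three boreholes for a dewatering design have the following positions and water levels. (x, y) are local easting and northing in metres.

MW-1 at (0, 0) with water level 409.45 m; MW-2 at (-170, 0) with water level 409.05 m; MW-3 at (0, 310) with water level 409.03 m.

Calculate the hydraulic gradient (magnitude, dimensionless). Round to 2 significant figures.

0.0027

∂h/∂x = (409.05 − 409.45) / (-170 − 0) = +0.002353
∂h/∂y = (409.03 − 409.45) / (310 − 0) = -0.001355
|∇h| = √(0.002353² + -0.001355²) = 0.002715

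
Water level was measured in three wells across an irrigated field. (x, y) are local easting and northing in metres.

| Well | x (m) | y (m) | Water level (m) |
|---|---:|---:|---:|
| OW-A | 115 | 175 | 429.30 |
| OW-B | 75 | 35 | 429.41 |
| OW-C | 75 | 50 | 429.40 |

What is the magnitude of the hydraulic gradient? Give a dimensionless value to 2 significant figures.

Three-point gradient (reference OW-A): Δ to OW-B = (-40, -140, +0.11), Δ to OW-C = (-40, -125, +0.10).
∂h/∂x = -0.0004167, ∂h/∂y = -0.0006667 (det = -600).
|∇h| = √(-0.0004167² + -0.0006667²) = 0.0007862

0.00079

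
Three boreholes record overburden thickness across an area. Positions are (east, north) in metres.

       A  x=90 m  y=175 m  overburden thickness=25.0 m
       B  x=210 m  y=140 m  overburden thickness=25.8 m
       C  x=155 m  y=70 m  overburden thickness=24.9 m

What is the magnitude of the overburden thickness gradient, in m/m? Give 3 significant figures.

0.0105 m/m

Differences from A: to B (Δx, Δy, Δh) = (120, -35, +0.8); to C = (65, -105, -0.1).
Determinant of the coordinate differences = 120·(-105) − 65·(-35) = -10325.
∂d/∂x = [(+0.8)·(-105) − (-0.1)·(-35)] / -10325 = +0.008475
∂d/∂y = [120·(-0.1) − 65·(+0.8)] / -10325 = +0.006199
|∇f| = √(0.008475² + 0.006199²) = 0.0105 m/m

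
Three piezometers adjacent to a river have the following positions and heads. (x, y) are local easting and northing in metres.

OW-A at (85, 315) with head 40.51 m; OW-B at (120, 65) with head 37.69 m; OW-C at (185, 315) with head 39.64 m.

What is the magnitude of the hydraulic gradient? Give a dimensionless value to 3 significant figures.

0.0133

Three-point gradient (reference OW-A): Δ to OW-B = (35, -250, -2.82), Δ to OW-C = (100, 0, -0.87).
∂h/∂x = -0.008700, ∂h/∂y = +0.01006 (det = 25000).
|∇h| = √(-0.008700² + 0.01006²) = 0.0133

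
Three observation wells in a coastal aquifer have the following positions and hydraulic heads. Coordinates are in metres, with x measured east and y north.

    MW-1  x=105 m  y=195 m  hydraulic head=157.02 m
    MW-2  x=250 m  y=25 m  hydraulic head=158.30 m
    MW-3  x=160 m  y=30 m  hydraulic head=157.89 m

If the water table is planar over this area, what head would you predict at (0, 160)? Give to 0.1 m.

156.7 m

Three-point gradient (reference MW-1): Δ to MW-2 = (145, -170, +1.28), Δ to MW-3 = (55, -165, +0.87).
∂h/∂x = +0.004343, ∂h/∂y = -0.003825 (det = -14575).
h(0, 160) = 157.02 + (+0.004343)·(-105) + (-0.003825)·(-35) = 157.02 -0.456 +0.134 = 156.698 m.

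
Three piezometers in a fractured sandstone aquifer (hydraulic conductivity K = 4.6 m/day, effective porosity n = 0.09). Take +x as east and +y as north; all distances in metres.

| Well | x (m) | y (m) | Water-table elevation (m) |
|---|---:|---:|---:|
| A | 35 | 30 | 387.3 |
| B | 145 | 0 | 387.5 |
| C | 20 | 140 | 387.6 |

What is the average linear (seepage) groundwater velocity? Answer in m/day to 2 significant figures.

With h = a·x + b·y + c and A as origin, the differences give:
  110·a + (-30)·b = +0.2
  (-15)·a + 110·b = +0.3
Eliminate b (×110 and ×(-30), subtract): 11650·a = 31.00 → a = ∂h/∂x = +0.002661
Back-substitute: b = ∂h/∂y = +0.003090.
|∇h| = √(0.002661² + 0.003090²) = 0.004078
Seepage velocity v = K·i/n = 4.6 × 0.004078 / 0.09 = 0.2084 m/day.

0.21 m/day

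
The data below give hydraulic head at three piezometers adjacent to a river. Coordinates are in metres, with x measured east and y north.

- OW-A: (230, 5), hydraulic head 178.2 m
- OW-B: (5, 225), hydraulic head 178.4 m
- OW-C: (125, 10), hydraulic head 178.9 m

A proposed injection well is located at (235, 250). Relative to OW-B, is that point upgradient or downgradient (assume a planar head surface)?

Three-point gradient (reference OW-A): Δ to OW-B = (-225, 220, +0.2), Δ to OW-C = (-105, 5, +0.7).
∂h/∂x = -0.006962, ∂h/∂y = -0.006212 (det = 21975).
Head at (235, 250) = 178.2 + (-0.006962)·(5) + (-0.006212)·(245) = 176.64 m.
That is lower than the 178.4 m at OW-B, so the point is downgradient.

downgradient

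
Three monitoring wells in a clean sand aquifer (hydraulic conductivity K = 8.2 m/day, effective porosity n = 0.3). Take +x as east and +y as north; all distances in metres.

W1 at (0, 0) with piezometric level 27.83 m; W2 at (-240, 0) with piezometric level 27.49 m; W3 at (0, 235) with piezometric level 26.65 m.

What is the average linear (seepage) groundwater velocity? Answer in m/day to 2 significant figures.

0.14 m/day

∂h/∂x = (27.49 − 27.83) / (-240 − 0) = +0.001417
∂h/∂y = (26.65 − 27.83) / (235 − 0) = -0.005021
|∇h| = √(0.001417² + -0.005021²) = 0.005217
Seepage velocity v = K·i/n = 8.2 × 0.005217 / 0.3 = 0.1426 m/day.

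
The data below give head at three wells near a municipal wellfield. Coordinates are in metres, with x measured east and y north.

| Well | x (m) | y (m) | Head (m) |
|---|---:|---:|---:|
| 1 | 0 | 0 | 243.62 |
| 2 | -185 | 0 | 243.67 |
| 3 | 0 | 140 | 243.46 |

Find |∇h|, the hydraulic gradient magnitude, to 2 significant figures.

∂h/∂x = (243.67 − 243.62) / (-185 − 0) = -0.0002703
∂h/∂y = (243.46 − 243.62) / (140 − 0) = -0.001143
|∇h| = √(-0.0002703² + -0.001143²) = 0.001175

0.0012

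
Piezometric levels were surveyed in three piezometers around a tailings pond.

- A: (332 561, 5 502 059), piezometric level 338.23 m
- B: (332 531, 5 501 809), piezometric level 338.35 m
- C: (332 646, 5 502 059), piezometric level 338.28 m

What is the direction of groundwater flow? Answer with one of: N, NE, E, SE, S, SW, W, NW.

NW

Taking A as reference: B−A = (-30, -250, +0.12); C−A = (85, 0, +0.05).
Solve a·Δx + b·Δy = Δh: det = (-30)·0 − 85·(-250) = 21250.
∂h/∂x = [(+0.12)·0 − (+0.05)·(-250)] / 21250 = +0.0005882
∂h/∂y = [(-30)·(+0.05) − 85·(+0.12)] / 21250 = -0.0005506
Flow = −∇h = (-0.0005882 east, +0.0005506 north), which points northwest.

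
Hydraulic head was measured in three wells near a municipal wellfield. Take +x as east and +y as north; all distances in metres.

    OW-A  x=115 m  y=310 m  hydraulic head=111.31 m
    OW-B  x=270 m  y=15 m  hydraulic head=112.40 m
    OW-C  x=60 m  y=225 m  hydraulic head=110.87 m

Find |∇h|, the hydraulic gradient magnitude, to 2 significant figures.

0.0076

Differences from OW-A: to OW-B (Δx, Δy, Δh) = (155, -295, +1.09); to OW-C = (-55, -85, -0.44).
Solve a·Δx + b·Δy = Δh: det = 155·(-85) − (-55)·(-295) = -29400.
∂h/∂x = [(+1.09)·(-85) − (-0.44)·(-295)] / -29400 = +0.007566
∂h/∂y = [155·(-0.44) − (-55)·(+1.09)] / -29400 = +0.0002806
|∇h| = √(0.007566² + 0.0002806²) = 0.007571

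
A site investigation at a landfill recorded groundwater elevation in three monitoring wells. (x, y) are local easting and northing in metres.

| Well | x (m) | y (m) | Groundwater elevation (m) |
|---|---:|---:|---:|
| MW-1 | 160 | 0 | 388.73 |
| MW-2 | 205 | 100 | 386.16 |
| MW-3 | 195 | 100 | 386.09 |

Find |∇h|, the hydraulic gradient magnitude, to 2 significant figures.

Taking MW-1 as reference: MW-2−MW-1 = (45, 100, -2.57); MW-3−MW-1 = (35, 100, -2.64).
Solve a·Δx + b·Δy = Δh: det = 45·100 − 35·100 = 1000.
∂h/∂x = [(-2.57)·100 − (-2.64)·100] / 1000 = +0.007000
∂h/∂y = [45·(-2.64) − 35·(-2.57)] / 1000 = -0.02885
|∇h| = √(0.007000² + -0.02885²) = 0.02969

0.030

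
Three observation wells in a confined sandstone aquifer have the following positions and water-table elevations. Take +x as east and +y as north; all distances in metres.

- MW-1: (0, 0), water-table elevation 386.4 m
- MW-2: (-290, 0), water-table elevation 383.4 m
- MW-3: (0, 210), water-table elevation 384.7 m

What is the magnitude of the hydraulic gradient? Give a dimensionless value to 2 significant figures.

0.013

∂h/∂x = (383.4 − 386.4) / (-290 − 0) = +0.01034
∂h/∂y = (384.7 − 386.4) / (210 − 0) = -0.008095
|∇h| = √(0.01034² + -0.008095²) = 0.01313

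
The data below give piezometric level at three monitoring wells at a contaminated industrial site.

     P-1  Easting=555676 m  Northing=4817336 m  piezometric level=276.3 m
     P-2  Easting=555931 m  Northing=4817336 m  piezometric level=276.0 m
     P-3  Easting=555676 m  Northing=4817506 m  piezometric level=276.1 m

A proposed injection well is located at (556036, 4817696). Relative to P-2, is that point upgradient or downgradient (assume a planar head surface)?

downgradient

∂h/∂x = (276.0 − 276.3) / (555931 − 555676) = -0.001176
∂h/∂y = (276.1 − 276.3) / (4817506 − 4817336) = -0.001176
Head at (556036, 4817696) = 276.3 + (-0.001176)·(360) + (-0.001176)·(360) = 275.45 m.
That is lower than the 276.0 m at P-2, so the point is downgradient.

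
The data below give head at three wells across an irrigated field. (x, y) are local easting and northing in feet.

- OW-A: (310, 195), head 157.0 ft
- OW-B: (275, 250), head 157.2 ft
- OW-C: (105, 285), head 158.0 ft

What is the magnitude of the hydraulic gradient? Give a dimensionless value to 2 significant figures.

Three-point gradient (reference OW-A): Δ to OW-B = (-35, 55, +0.2), Δ to OW-C = (-205, 90, +1.0).
∂h/∂x = -0.004554, ∂h/∂y = +0.0007385 (det = 8125).
|∇h| = √(-0.004554² + 0.0007385²) = 0.004613

0.0046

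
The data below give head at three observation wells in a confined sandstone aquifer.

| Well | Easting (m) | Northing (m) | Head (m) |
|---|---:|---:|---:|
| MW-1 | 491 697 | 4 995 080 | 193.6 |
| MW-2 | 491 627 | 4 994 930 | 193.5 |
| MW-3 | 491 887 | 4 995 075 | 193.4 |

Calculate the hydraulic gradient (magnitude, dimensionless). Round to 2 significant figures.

0.0015

Differences from MW-1: to MW-2 (Δx, Δy, Δh) = (-70, -150, -0.1); to MW-3 = (190, -5, -0.2).
Solve a·Δx + b·Δy = Δh: det = (-70)·(-5) − 190·(-150) = 28850.
∂h/∂x = [(-0.1)·(-5) − (-0.2)·(-150)] / 28850 = -0.001023
∂h/∂y = [(-70)·(-0.2) − 190·(-0.1)] / 28850 = +0.001144
|∇h| = √(-0.001023² + 0.001144²) = 0.001535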